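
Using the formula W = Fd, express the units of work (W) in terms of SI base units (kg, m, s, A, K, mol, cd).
Units of each symbol in W = Fd:
  F (force): kg·m/s²
  d (displacement): m

Multiplying the contributions: [kg·m/s²] · [m]
Adding exponents of each base unit: kg: 1, m: 2, s: -2
SI base units of work: kg·m²/s²

Answer: kg·m²/s²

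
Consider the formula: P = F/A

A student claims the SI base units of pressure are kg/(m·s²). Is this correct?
Units of each symbol in P = F/A:
  F (force): kg·m/s²
  A (area): m²  → in the denominator, contributes 1/m²

Multiplying the contributions: [kg·m/s²] · [1/m²]
Adding exponents of each base unit: kg: 1, m: -1, s: -2
SI base units of pressure: kg/(m·s²)

The claimed units kg/(m·s²) match the derived units, so the claim is correct.

Answer: Yes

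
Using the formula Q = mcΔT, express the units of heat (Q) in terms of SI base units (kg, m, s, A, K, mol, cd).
Units of each symbol in Q = mcΔT:
  m (mass): kg
  c (specific heat capacity, in J/(kg·K)): m²/(s²·K)
  ΔT (temperature change): K

Multiplying the contributions: [kg] · [m²/(s²·K)] · [K]
Adding exponents of each base unit: kg: 1, m: 2, s: -2
SI base units of heat: kg·m²/s²

Answer: kg·m²/s²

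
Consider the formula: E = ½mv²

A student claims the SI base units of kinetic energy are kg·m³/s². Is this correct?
Units of each symbol in E = ½mv²:
  m (mass): kg
  v (speed): m/s  → to the power 2, contributes m²/s²
  The factor ½ is dimensionless.

Multiplying the contributions: [kg] · [m²/s²]
Adding exponents of each base unit: kg: 1, m: 2, s: -2
SI base units of kinetic energy: kg·m²/s²

The claimed units kg·m³/s² (exponents kg: 1, m: 3, s: -2) do not match the derived units kg·m²/s² (exponents kg: 1, m: 2, s: -2), so the claim is incorrect.

Answer: No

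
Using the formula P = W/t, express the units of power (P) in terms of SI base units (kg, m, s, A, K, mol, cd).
Units of each symbol in P = W/t:
  W (work): kg·m²/s²
  t (time): s  → in the denominator, contributes 1/s

Multiplying the contributions: [kg·m²/s²] · [1/s]
Adding exponents of each base unit: kg: 1, m: 2, s: -3
SI base units of power: kg·m²/s³

Answer: kg·m²/s³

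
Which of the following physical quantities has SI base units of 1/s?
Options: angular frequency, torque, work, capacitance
Checking the SI base units of each option:
  angular frequency (ω = 2πf): 1/s  ✓ matches
  torque (τ = Fr): kg·m²/s²  ✗
  work (W = Fd): kg·m²/s²  ✗
  capacitance (C = Q/V): s⁴·A²/(kg·m²)  ✗

Only angular frequency has units 1/s.

Answer: angular frequency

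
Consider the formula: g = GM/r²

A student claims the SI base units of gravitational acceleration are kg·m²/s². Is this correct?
Units of each symbol in g = GM/r²:
  G (gravitational constant): m³/(kg·s²)
  M (mass): kg
  r (distance): m  → to the power 2 in the denominator, contributes 1/m²

Multiplying the contributions: [m³/(kg·s²)] · [kg] · [1/m²]
Adding exponents of each base unit: m: 1, s: -2
SI base units of gravitational acceleration: m/s²

The claimed units kg·m²/s² (exponents kg: 1, m: 2, s: -2) do not match the derived units m/s² (exponents m: 1, s: -2), so the claim is incorrect.

Answer: No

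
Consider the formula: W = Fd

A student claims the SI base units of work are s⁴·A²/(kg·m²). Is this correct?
Units of each symbol in W = Fd:
  F (force): kg·m/s²
  d (displacement): m

Multiplying the contributions: [kg·m/s²] · [m]
Adding exponents of each base unit: kg: 1, m: 2, s: -2
SI base units of work: kg·m²/s²

The claimed units s⁴·A²/(kg·m²) (exponents kg: -1, m: -2, s: 4, A: 2) do not match the derived units kg·m²/s² (exponents kg: 1, m: 2, s: -2), so the claim is incorrect.

Answer: No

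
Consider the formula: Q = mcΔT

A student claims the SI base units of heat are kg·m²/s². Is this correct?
Units of each symbol in Q = mcΔT:
  m (mass): kg
  c (specific heat capacity, in J/(kg·K)): m²/(s²·K)
  ΔT (temperature change): K

Multiplying the contributions: [kg] · [m²/(s²·K)] · [K]
Adding exponents of each base unit: kg: 1, m: 2, s: -2
SI base units of heat: kg·m²/s²

The claimed units kg·m²/s² match the derived units, so the claim is correct.

Answer: Yes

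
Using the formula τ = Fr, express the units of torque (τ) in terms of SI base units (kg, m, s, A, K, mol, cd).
Units of each symbol in τ = Fr:
  F (force): kg·m/s²
  r (lever arm): m

Multiplying the contributions: [kg·m/s²] · [m]
Adding exponents of each base unit: kg: 1, m: 2, s: -2
SI base units of torque: kg·m²/s²

Answer: kg·m²/s²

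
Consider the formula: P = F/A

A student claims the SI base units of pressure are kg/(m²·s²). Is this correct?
Units of each symbol in P = F/A:
  F (force): kg·m/s²
  A (area): m²  → in the denominator, contributes 1/m²

Multiplying the contributions: [kg·m/s²] · [1/m²]
Adding exponents of each base unit: kg: 1, m: -1, s: -2
SI base units of pressure: kg/(m·s²)

The claimed units kg/(m²·s²) (exponents kg: 1, m: -2, s: -2) do not match the derived units kg/(m·s²) (exponents kg: 1, m: -1, s: -2), so the claim is incorrect.

Answer: No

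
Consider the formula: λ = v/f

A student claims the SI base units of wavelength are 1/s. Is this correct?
Units of each symbol in λ = v/f:
  v (wave speed): m/s
  f (frequency): 1/s  → in the denominator, contributes s

Multiplying the contributions: [m/s] · [s]
Adding exponents of each base unit: m: 1
SI base units of wavelength: m

The claimed units 1/s (exponents s: -1) do not match the derived units m (exponents m: 1), so the claim is incorrect.

Answer: No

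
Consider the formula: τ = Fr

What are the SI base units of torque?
Units of each symbol in τ = Fr:
  F (force): kg·m/s²
  r (lever arm): m

Multiplying the contributions: [kg·m/s²] · [m]
Adding exponents of each base unit: kg: 1, m: 2, s: -2
SI base units of torque: kg·m²/s²

Answer: kg·m²/s²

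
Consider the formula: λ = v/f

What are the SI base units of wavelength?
Units of each symbol in λ = v/f:
  v (wave speed): m/s
  f (frequency): 1/s  → in the denominator, contributes s

Multiplying the contributions: [m/s] · [s]
Adding exponents of each base unit: m: 1
SI base units of wavelength: m

Answer: m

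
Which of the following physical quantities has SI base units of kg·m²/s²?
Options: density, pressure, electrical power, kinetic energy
Checking the SI base units of each option:
  density (ρ = m/V): kg/m³  ✗
  pressure (P = F/A): kg/(m·s²)  ✗
  electrical power (P = IV): kg·m²/s³  ✗
  kinetic energy (E = ½mv²): kg·m²/s²  ✓ matches

Only kinetic energy has units kg·m²/s².

Answer: kinetic energy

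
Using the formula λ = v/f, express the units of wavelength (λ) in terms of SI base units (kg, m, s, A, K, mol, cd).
Units of each symbol in λ = v/f:
  v (wave speed): m/s
  f (frequency): 1/s  → in the denominator, contributes s

Multiplying the contributions: [m/s] · [s]
Adding exponents of each base unit: m: 1
SI base units of wavelength: m

Answer: m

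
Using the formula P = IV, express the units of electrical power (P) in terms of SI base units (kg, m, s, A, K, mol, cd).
Units of each symbol in P = IV:
  I (current): A
  V (voltage, in volts): kg·m²/(s³·A)

Multiplying the contributions: [A] · [kg·m²/(s³·A)]
Adding exponents of each base unit: kg: 1, m: 2, s: -3
SI base units of electrical power: kg·m²/s³

Answer: kg·m²/s³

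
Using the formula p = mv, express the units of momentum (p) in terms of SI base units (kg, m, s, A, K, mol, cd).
Units of each symbol in p = mv:
  m (mass): kg
  v (velocity): m/s

Multiplying the contributions: [kg] · [m/s]
Adding exponents of each base unit: kg: 1, m: 1, s: -1
SI base units of momentum: kg·m/s

Answer: kg·m/s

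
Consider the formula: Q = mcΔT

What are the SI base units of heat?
Units of each symbol in Q = mcΔT:
  m (mass): kg
  c (specific heat capacity, in J/(kg·K)): m²/(s²·K)
  ΔT (temperature change): K

Multiplying the contributions: [kg] · [m²/(s²·K)] · [K]
Adding exponents of each base unit: kg: 1, m: 2, s: -2
SI base units of heat: kg·m²/s²

Answer: kg·m²/s²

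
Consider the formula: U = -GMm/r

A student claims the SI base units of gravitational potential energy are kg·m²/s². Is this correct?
Units of each symbol in U = -GMm/r:
  G (gravitational constant): m³/(kg·s²)
  M (mass): kg
  m (mass): kg
  r (distance): m  → in the denominator, contributes 1/m
  The minus sign does not affect the units.

Multiplying the contributions: [m³/(kg·s²)] · [kg] · [kg] · [1/m]
Adding exponents of each base unit: kg: 1, m: 2, s: -2
SI base units of gravitational potential energy: kg·m²/s²

The claimed units kg·m²/s² match the derived units, so the claim is correct.

Answer: Yes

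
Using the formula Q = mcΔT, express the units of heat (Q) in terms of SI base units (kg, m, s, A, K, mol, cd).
Units of each symbol in Q = mcΔT:
  m (mass): kg
  c (specific heat capacity, in J/(kg·K)): m²/(s²·K)
  ΔT (temperature change): K

Multiplying the contributions: [kg] · [m²/(s²·K)] · [K]
Adding exponents of each base unit: kg: 1, m: 2, s: -2
SI base units of heat: kg·m²/s²

Answer: kg·m²/s²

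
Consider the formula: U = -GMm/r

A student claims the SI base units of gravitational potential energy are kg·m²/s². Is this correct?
Units of each symbol in U = -GMm/r:
  G (gravitational constant): m³/(kg·s²)
  M (mass): kg
  m (mass): kg
  r (distance): m  → in the denominator, contributes 1/m
  The minus sign does not affect the units.

Multiplying the contributions: [m³/(kg·s²)] · [kg] · [kg] · [1/m]
Adding exponents of each base unit: kg: 1, m: 2, s: -2
SI base units of gravitational potential energy: kg·m²/s²

The claimed units kg·m²/s² match the derived units, so the claim is correct.

Answer: Yes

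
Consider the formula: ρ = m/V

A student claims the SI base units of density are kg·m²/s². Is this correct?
Units of each symbol in ρ = m/V:
  m (mass): kg
  V (volume): m³  → in the denominator, contributes 1/m³

Multiplying the contributions: [kg] · [1/m³]
Adding exponents of each base unit: kg: 1, m: -3
SI base units of density: kg/m³

The claimed units kg·m²/s² (exponents kg: 1, m: 2, s: -2) do not match the derived units kg/m³ (exponents kg: 1, m: -3), so the claim is incorrect.

Answer: No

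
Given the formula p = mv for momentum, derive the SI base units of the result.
Units of each symbol in p = mv:
  m (mass): kg
  v (velocity): m/s

Multiplying the contributions: [kg] · [m/s]
Adding exponents of each base unit: kg: 1, m: 1, s: -1
SI base units of momentum: kg·m/s

Answer: kg·m/s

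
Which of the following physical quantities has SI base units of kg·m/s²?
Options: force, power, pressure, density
Checking the SI base units of each option:
  force (F = ma): kg·m/s²  ✓ matches
  power (P = W/t): kg·m²/s³  ✗
  pressure (P = F/A): kg/(m·s²)  ✗
  density (ρ = m/V): kg/m³  ✗

Only force has units kg·m/s².

Answer: force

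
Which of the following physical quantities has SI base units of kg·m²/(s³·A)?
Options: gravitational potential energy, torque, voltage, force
Checking the SI base units of each option:
  gravitational potential energy (U = -GMm/r): kg·m²/s²  ✗
  torque (τ = Fr): kg·m²/s²  ✗
  voltage (V = IR): kg·m²/(s³·A)  ✓ matches
  force (F = ma): kg·m/s²  ✗

Only voltage has units kg·m²/(s³·A).

Answer: voltage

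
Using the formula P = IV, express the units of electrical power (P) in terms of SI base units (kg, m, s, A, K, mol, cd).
Units of each symbol in P = IV:
  I (current): A
  V (voltage, in volts): kg·m²/(s³·A)

Multiplying the contributions: [A] · [kg·m²/(s³·A)]
Adding exponents of each base unit: kg: 1, m: 2, s: -3
SI base units of electrical power: kg·m²/s³

Answer: kg·m²/s³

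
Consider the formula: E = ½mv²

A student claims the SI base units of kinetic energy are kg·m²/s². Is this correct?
Units of each symbol in E = ½mv²:
  m (mass): kg
  v (speed): m/s  → to the power 2, contributes m²/s²
  The factor ½ is dimensionless.

Multiplying the contributions: [kg] · [m²/s²]
Adding exponents of each base unit: kg: 1, m: 2, s: -2
SI base units of kinetic energy: kg·m²/s²

The claimed units kg·m²/s² match the derived units, so the claim is correct.

Answer: Yes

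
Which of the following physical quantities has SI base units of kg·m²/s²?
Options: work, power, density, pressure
Checking the SI base units of each option:
  work (W = Fd): kg·m²/s²  ✓ matches
  power (P = W/t): kg·m²/s³  ✗
  density (ρ = m/V): kg/m³  ✗
  pressure (P = F/A): kg/(m·s²)  ✗

Only work has units kg·m²/s².

Answer: work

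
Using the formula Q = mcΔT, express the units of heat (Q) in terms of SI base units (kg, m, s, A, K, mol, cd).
Units of each symbol in Q = mcΔT:
  m (mass): kg
  c (specific heat capacity, in J/(kg·K)): m²/(s²·K)
  ΔT (temperature change): K

Multiplying the contributions: [kg] · [m²/(s²·K)] · [K]
Adding exponents of each base unit: kg: 1, m: 2, s: -2
SI base units of heat: kg·m²/s²

Answer: kg·m²/s²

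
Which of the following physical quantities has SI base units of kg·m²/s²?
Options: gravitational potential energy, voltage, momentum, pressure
Checking the SI base units of each option:
  gravitational potential energy (U = -GMm/r): kg·m²/s²  ✓ matches
  voltage (V = IR): kg·m²/(s³·A)  ✗
  momentum (p = mv): kg·m/s  ✗
  pressure (P = F/A): kg/(m·s²)  ✗

Only gravitational potential energy has units kg·m²/s².

Answer: gravitational potential energy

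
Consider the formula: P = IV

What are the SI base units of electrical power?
Units of each symbol in P = IV:
  I (current): A
  V (voltage, in volts): kg·m²/(s³·A)

Multiplying the contributions: [A] · [kg·m²/(s³·A)]
Adding exponents of each base unit: kg: 1, m: 2, s: -3
SI base units of electrical power: kg·m²/s³

Answer: kg·m²/s³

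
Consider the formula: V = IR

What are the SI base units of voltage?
Units of each symbol in V = IR:
  I (current): A
  R (resistance, in ohms): kg·m²/(s³·A²)

Multiplying the contributions: [A] · [kg·m²/(s³·A²)]
Adding exponents of each base unit: kg: 1, m: 2, s: -3, A: -1
SI base units of voltage: kg·m²/(s³·A)

Answer: kg·m²/(s³·A)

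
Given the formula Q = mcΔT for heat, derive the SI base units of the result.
Units of each symbol in Q = mcΔT:
  m (mass): kg
  c (specific heat capacity, in J/(kg·K)): m²/(s²·K)
  ΔT (temperature change): K

Multiplying the contributions: [kg] · [m²/(s²·K)] · [K]
Adding exponents of each base unit: kg: 1, m: 2, s: -2
SI base units of heat: kg·m²/s²

Answer: kg·m²/s²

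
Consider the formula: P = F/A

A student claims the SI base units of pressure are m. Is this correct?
Units of each symbol in P = F/A:
  F (force): kg·m/s²
  A (area): m²  → in the denominator, contributes 1/m²

Multiplying the contributions: [kg·m/s²] · [1/m²]
Adding exponents of each base unit: kg: 1, m: -1, s: -2
SI base units of pressure: kg/(m·s²)

The claimed units m (exponents m: 1) do not match the derived units kg/(m·s²) (exponents kg: 1, m: -1, s: -2), so the claim is incorrect.

Answer: No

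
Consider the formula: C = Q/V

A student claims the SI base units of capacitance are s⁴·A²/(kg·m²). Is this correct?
Units of each symbol in C = Q/V:
  Q (charge, in coulombs): s·A
  V (voltage, in volts): kg·m²/(s³·A)  → in the denominator, contributes s³·A/(kg·m²)

Multiplying the contributions: [s·A] · [s³·A/(kg·m²)]
Adding exponents of each base unit: kg: -1, m: -2, s: 4, A: 2
SI base units of capacitance: s⁴·A²/(kg·m²)

The claimed units s⁴·A²/(kg·m²) match the derived units, so the claim is correct.

Answer: Yes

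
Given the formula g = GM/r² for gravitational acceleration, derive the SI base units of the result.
Units of each symbol in g = GM/r²:
  G (gravitational constant): m³/(kg·s²)
  M (mass): kg
  r (distance): m  → to the power 2 in the denominator, contributes 1/m²

Multiplying the contributions: [m³/(kg·s²)] · [kg] · [1/m²]
Adding exponents of each base unit: m: 1, s: -2
SI base units of gravitational acceleration: m/s²

Answer: m/s²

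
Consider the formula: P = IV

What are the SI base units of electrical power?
Units of each symbol in P = IV:
  I (current): A
  V (voltage, in volts): kg·m²/(s³·A)

Multiplying the contributions: [A] · [kg·m²/(s³·A)]
Adding exponents of each base unit: kg: 1, m: 2, s: -3
SI base units of electrical power: kg·m²/s³

Answer: kg·m²/s³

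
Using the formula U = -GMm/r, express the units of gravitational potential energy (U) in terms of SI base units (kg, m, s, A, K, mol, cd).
Units of each symbol in U = -GMm/r:
  G (gravitational constant): m³/(kg·s²)
  M (mass): kg
  m (mass): kg
  r (distance): m  → in the denominator, contributes 1/m
  The minus sign does not affect the units.

Multiplying the contributions: [m³/(kg·s²)] · [kg] · [kg] · [1/m]
Adding exponents of each base unit: kg: 1, m: 2, s: -2
SI base units of gravitational potential energy: kg·m²/s²

Answer: kg·m²/s²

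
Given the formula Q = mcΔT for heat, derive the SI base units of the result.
Units of each symbol in Q = mcΔT:
  m (mass): kg
  c (specific heat capacity, in J/(kg·K)): m²/(s²·K)
  ΔT (temperature change): K

Multiplying the contributions: [kg] · [m²/(s²·K)] · [K]
Adding exponents of each base unit: kg: 1, m: 2, s: -2
SI base units of heat: kg·m²/s²

Answer: kg·m²/s²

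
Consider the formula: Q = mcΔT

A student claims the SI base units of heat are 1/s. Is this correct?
Units of each symbol in Q = mcΔT:
  m (mass): kg
  c (specific heat capacity, in J/(kg·K)): m²/(s²·K)
  ΔT (temperature change): K

Multiplying the contributions: [kg] · [m²/(s²·K)] · [K]
Adding exponents of each base unit: kg: 1, m: 2, s: -2
SI base units of heat: kg·m²/s²

The claimed units 1/s (exponents s: -1) do not match the derived units kg·m²/s² (exponents kg: 1, m: 2, s: -2), so the claim is incorrect.

Answer: No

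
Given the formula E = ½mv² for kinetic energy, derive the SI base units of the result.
Units of each symbol in E = ½mv²:
  m (mass): kg
  v (speed): m/s  → to the power 2, contributes m²/s²
  The factor ½ is dimensionless.

Multiplying the contributions: [kg] · [m²/s²]
Adding exponents of each base unit: kg: 1, m: 2, s: -2
SI base units of kinetic energy: kg·m²/s²

Answer: kg·m²/s²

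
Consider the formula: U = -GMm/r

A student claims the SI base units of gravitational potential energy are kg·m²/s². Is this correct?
Units of each symbol in U = -GMm/r:
  G (gravitational constant): m³/(kg·s²)
  M (mass): kg
  m (mass): kg
  r (distance): m  → in the denominator, contributes 1/m
  The minus sign does not affect the units.

Multiplying the contributions: [m³/(kg·s²)] · [kg] · [kg] · [1/m]
Adding exponents of each base unit: kg: 1, m: 2, s: -2
SI base units of gravitational potential energy: kg·m²/s²

The claimed units kg·m²/s² match the derived units, so the claim is correct.

Answer: Yes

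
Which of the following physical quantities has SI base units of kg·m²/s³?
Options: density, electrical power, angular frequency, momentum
Checking the SI base units of each option:
  density (ρ = m/V): kg/m³  ✗
  electrical power (P = IV): kg·m²/s³  ✓ matches
  angular frequency (ω = 2πf): 1/s  ✗
  momentum (p = mv): kg·m/s  ✗

Only electrical power has units kg·m²/s³.

Answer: electrical power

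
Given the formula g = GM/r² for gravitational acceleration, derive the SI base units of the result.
Units of each symbol in g = GM/r²:
  G (gravitational constant): m³/(kg·s²)
  M (mass): kg
  r (distance): m  → to the power 2 in the denominator, contributes 1/m²

Multiplying the contributions: [m³/(kg·s²)] · [kg] · [1/m²]
Adding exponents of each base unit: m: 1, s: -2
SI base units of gravitational acceleration: m/s²

Answer: m/s²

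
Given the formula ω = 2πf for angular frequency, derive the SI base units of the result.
Units of each symbol in ω = 2πf:
  f (frequency): 1/s
  The factor 2π is dimensionless.

Multiplying the contributions: [1/s]
Adding exponents of each base unit: s: -1
SI base units of angular frequency: 1/s

Answer: 1/s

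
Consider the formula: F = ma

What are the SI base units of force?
Units of each symbol in F = ma:
  m (mass): kg
  a (acceleration): m/s²

Multiplying the contributions: [kg] · [m/s²]
Adding exponents of each base unit: kg: 1, m: 1, s: -2
SI base units of force: kg·m/s²

Answer: kg·m/s²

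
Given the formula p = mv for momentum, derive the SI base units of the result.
Units of each symbol in p = mv:
  m (mass): kg
  v (velocity): m/s

Multiplying the contributions: [kg] · [m/s]
Adding exponents of each base unit: kg: 1, m: 1, s: -1
SI base units of momentum: kg·m/s

Answer: kg·m/s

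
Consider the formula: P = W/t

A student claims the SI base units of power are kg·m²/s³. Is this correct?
Units of each symbol in P = W/t:
  W (work): kg·m²/s²
  t (time): s  → in the denominator, contributes 1/s

Multiplying the contributions: [kg·m²/s²] · [1/s]
Adding exponents of each base unit: kg: 1, m: 2, s: -3
SI base units of power: kg·m²/s³

The claimed units kg·m²/s³ match the derived units, so the claim is correct.

Answer: Yes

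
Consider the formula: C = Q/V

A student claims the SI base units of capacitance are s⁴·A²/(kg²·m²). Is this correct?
Units of each symbol in C = Q/V:
  Q (charge, in coulombs): s·A
  V (voltage, in volts): kg·m²/(s³·A)  → in the denominator, contributes s³·A/(kg·m²)

Multiplying the contributions: [s·A] · [s³·A/(kg·m²)]
Adding exponents of each base unit: kg: -1, m: -2, s: 4, A: 2
SI base units of capacitance: s⁴·A²/(kg·m²)

The claimed units s⁴·A²/(kg²·m²) (exponents kg: -2, m: -2, s: 4, A: 2) do not match the derived units s⁴·A²/(kg·m²) (exponents kg: -1, m: -2, s: 4, A: 2), so the claim is incorrect.

Answer: No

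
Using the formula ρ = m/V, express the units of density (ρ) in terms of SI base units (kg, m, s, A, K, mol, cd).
Units of each symbol in ρ = m/V:
  m (mass): kg
  V (volume): m³  → in the denominator, contributes 1/m³

Multiplying the contributions: [kg] · [1/m³]
Adding exponents of each base unit: kg: 1, m: -3
SI base units of density: kg/m³

Answer: kg/m³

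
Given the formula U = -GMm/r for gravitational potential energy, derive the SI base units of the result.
Units of each symbol in U = -GMm/r:
  G (gravitational constant): m³/(kg·s²)
  M (mass): kg
  m (mass): kg
  r (distance): m  → in the denominator, contributes 1/m
  The minus sign does not affect the units.

Multiplying the contributions: [m³/(kg·s²)] · [kg] · [kg] · [1/m]
Adding exponents of each base unit: kg: 1, m: 2, s: -2
SI base units of gravitational potential energy: kg·m²/s²

Answer: kg·m²/s²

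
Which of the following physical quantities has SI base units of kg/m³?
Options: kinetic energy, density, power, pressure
Checking the SI base units of each option:
  kinetic energy (E = ½mv²): kg·m²/s²  ✗
  density (ρ = m/V): kg/m³  ✓ matches
  power (P = W/t): kg·m²/s³  ✗
  pressure (P = F/A): kg/(m·s²)  ✗

Only density has units kg/m³.

Answer: density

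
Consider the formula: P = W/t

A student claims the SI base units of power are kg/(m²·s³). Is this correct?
Units of each symbol in P = W/t:
  W (work): kg·m²/s²
  t (time): s  → in the denominator, contributes 1/s

Multiplying the contributions: [kg·m²/s²] · [1/s]
Adding exponents of each base unit: kg: 1, m: 2, s: -3
SI base units of power: kg·m²/s³

The claimed units kg/(m²·s³) (exponents kg: 1, m: -2, s: -3) do not match the derived units kg·m²/s³ (exponents kg: 1, m: 2, s: -3), so the claim is incorrect.

Answer: No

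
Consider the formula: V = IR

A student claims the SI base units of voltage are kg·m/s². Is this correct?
Units of each symbol in V = IR:
  I (current): A
  R (resistance, in ohms): kg·m²/(s³·A²)

Multiplying the contributions: [A] · [kg·m²/(s³·A²)]
Adding exponents of each base unit: kg: 1, m: 2, s: -3, A: -1
SI base units of voltage: kg·m²/(s³·A)

The claimed units kg·m/s² (exponents kg: 1, m: 1, s: -2) do not match the derived units kg·m²/(s³·A) (exponents kg: 1, m: 2, s: -3, A: -1), so the claim is incorrect.

Answer: No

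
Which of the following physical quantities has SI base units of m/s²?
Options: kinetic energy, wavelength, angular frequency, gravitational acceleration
Checking the SI base units of each option:
  kinetic energy (E = ½mv²): kg·m²/s²  ✗
  wavelength (λ = v/f): m  ✗
  angular frequency (ω = 2πf): 1/s  ✗
  gravitational acceleration (g = GM/r²): m/s²  ✓ matches

Only gravitational acceleration has units m/s².

Answer: gravitational acceleration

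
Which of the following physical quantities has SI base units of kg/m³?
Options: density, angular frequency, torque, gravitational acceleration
Checking the SI base units of each option:
  density (ρ = m/V): kg/m³  ✓ matches
  angular frequency (ω = 2πf): 1/s  ✗
  torque (τ = Fr): kg·m²/s²  ✗
  gravitational acceleration (g = GM/r²): m/s²  ✗

Only density has units kg/m³.

Answer: density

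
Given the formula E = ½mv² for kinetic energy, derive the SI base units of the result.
Units of each symbol in E = ½mv²:
  m (mass): kg
  v (speed): m/s  → to the power 2, contributes m²/s²
  The factor ½ is dimensionless.

Multiplying the contributions: [kg] · [m²/s²]
Adding exponents of each base unit: kg: 1, m: 2, s: -2
SI base units of kinetic energy: kg·m²/s²

Answer: kg·m²/s²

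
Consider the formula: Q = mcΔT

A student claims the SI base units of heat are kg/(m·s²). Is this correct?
Units of each symbol in Q = mcΔT:
  m (mass): kg
  c (specific heat capacity, in J/(kg·K)): m²/(s²·K)
  ΔT (temperature change): K

Multiplying the contributions: [kg] · [m²/(s²·K)] · [K]
Adding exponents of each base unit: kg: 1, m: 2, s: -2
SI base units of heat: kg·m²/s²

The claimed units kg/(m·s²) (exponents kg: 1, m: -1, s: -2) do not match the derived units kg·m²/s² (exponents kg: 1, m: 2, s: -2), so the claim is incorrect.

Answer: No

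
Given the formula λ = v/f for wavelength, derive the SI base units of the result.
Units of each symbol in λ = v/f:
  v (wave speed): m/s
  f (frequency): 1/s  → in the denominator, contributes s

Multiplying the contributions: [m/s] · [s]
Adding exponents of each base unit: m: 1
SI base units of wavelength: m

Answer: m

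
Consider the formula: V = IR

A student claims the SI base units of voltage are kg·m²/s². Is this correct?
Units of each symbol in V = IR:
  I (current): A
  R (resistance, in ohms): kg·m²/(s³·A²)

Multiplying the contributions: [A] · [kg·m²/(s³·A²)]
Adding exponents of each base unit: kg: 1, m: 2, s: -3, A: -1
SI base units of voltage: kg·m²/(s³·A)

The claimed units kg·m²/s² (exponents kg: 1, m: 2, s: -2) do not match the derived units kg·m²/(s³·A) (exponents kg: 1, m: 2, s: -3, A: -1), so the claim is incorrect.

Answer: No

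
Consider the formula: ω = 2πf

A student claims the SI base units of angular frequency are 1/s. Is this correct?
Units of each symbol in ω = 2πf:
  f (frequency): 1/s
  The factor 2π is dimensionless.

Multiplying the contributions: [1/s]
Adding exponents of each base unit: s: -1
SI base units of angular frequency: 1/s

The claimed units 1/s match the derived units, so the claim is correct.

Answer: Yes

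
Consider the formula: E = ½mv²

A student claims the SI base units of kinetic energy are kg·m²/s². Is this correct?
Units of each symbol in E = ½mv²:
  m (mass): kg
  v (speed): m/s  → to the power 2, contributes m²/s²
  The factor ½ is dimensionless.

Multiplying the contributions: [kg] · [m²/s²]
Adding exponents of each base unit: kg: 1, m: 2, s: -2
SI base units of kinetic energy: kg·m²/s²

The claimed units kg·m²/s² match the derived units, so the claim is correct.

Answer: Yes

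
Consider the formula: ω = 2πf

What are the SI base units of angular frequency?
Units of each symbol in ω = 2πf:
  f (frequency): 1/s
  The factor 2π is dimensionless.

Multiplying the contributions: [1/s]
Adding exponents of each base unit: s: -1
SI base units of angular frequency: 1/s

Answer: 1/s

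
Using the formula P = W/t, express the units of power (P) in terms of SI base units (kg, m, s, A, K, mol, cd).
Units of each symbol in P = W/t:
  W (work): kg·m²/s²
  t (time): s  → in the denominator, contributes 1/s

Multiplying the contributions: [kg·m²/s²] · [1/s]
Adding exponents of each base unit: kg: 1, m: 2, s: -3
SI base units of power: kg·m²/s³

Answer: kg·m²/s³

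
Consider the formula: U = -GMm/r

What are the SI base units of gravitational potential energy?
Units of each symbol in U = -GMm/r:
  G (gravitational constant): m³/(kg·s²)
  M (mass): kg
  m (mass): kg
  r (distance): m  → in the denominator, contributes 1/m
  The minus sign does not affect the units.

Multiplying the contributions: [m³/(kg·s²)] · [kg] · [kg] · [1/m]
Adding exponents of each base unit: kg: 1, m: 2, s: -2
SI base units of gravitational potential energy: kg·m²/s²

Answer: kg·m²/s²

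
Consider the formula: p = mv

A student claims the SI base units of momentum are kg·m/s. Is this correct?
Units of each symbol in p = mv:
  m (mass): kg
  v (velocity): m/s

Multiplying the contributions: [kg] · [m/s]
Adding exponents of each base unit: kg: 1, m: 1, s: -1
SI base units of momentum: kg·m/s

The claimed units kg·m/s match the derived units, so the claim is correct.

Answer: Yes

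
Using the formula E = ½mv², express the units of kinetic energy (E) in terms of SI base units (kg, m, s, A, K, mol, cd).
Units of each symbol in E = ½mv²:
  m (mass): kg
  v (speed): m/s  → to the power 2, contributes m²/s²
  The factor ½ is dimensionless.

Multiplying the contributions: [kg] · [m²/s²]
Adding exponents of each base unit: kg: 1, m: 2, s: -2
SI base units of kinetic energy: kg·m²/s²

Answer: kg·m²/s²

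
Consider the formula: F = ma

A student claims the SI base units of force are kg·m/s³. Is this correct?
Units of each symbol in F = ma:
  m (mass): kg
  a (acceleration): m/s²

Multiplying the contributions: [kg] · [m/s²]
Adding exponents of each base unit: kg: 1, m: 1, s: -2
SI base units of force: kg·m/s²

The claimed units kg·m/s³ (exponents kg: 1, m: 1, s: -3) do not match the derived units kg·m/s² (exponents kg: 1, m: 1, s: -2), so the claim is incorrect.

Answer: No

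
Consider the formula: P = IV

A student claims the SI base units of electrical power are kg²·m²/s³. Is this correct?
Units of each symbol in P = IV:
  I (current): A
  V (voltage, in volts): kg·m²/(s³·A)

Multiplying the contributions: [A] · [kg·m²/(s³·A)]
Adding exponents of each base unit: kg: 1, m: 2, s: -3
SI base units of electrical power: kg·m²/s³

The claimed units kg²·m²/s³ (exponents kg: 2, m: 2, s: -3) do not match the derived units kg·m²/s³ (exponents kg: 1, m: 2, s: -3), so the claim is incorrect.

Answer: No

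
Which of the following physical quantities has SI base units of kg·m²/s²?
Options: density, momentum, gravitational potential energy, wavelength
Checking the SI base units of each option:
  density (ρ = m/V): kg/m³  ✗
  momentum (p = mv): kg·m/s  ✗
  gravitational potential energy (U = -GMm/r): kg·m²/s²  ✓ matches
  wavelength (λ = v/f): m  ✗

Only gravitational potential energy has units kg·m²/s².

Answer: gravitational potential energy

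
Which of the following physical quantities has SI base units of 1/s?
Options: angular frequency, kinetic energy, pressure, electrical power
Checking the SI base units of each option:
  angular frequency (ω = 2πf): 1/s  ✓ matches
  kinetic energy (E = ½mv²): kg·m²/s²  ✗
  pressure (P = F/A): kg/(m·s²)  ✗
  electrical power (P = IV): kg·m²/s³  ✗

Only angular frequency has units 1/s.

Answer: angular frequency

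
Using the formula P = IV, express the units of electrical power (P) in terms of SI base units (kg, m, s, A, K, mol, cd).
Units of each symbol in P = IV:
  I (current): A
  V (voltage, in volts): kg·m²/(s³·A)

Multiplying the contributions: [A] · [kg·m²/(s³·A)]
Adding exponents of each base unit: kg: 1, m: 2, s: -3
SI base units of electrical power: kg·m²/s³

Answer: kg·m²/s³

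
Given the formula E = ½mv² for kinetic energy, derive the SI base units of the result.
Units of each symbol in E = ½mv²:
  m (mass): kg
  v (speed): m/s  → to the power 2, contributes m²/s²
  The factor ½ is dimensionless.

Multiplying the contributions: [kg] · [m²/s²]
Adding exponents of each base unit: kg: 1, m: 2, s: -2
SI base units of kinetic energy: kg·m²/s²

Answer: kg·m²/s²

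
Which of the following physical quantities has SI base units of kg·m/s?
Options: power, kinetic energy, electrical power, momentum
Checking the SI base units of each option:
  power (P = W/t): kg·m²/s³  ✗
  kinetic energy (E = ½mv²): kg·m²/s²  ✗
  electrical power (P = IV): kg·m²/s³  ✗
  momentum (p = mv): kg·m/s  ✓ matches

Only momentum has units kg·m/s.

Answer: momentum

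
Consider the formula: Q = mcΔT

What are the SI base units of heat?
Units of each symbol in Q = mcΔT:
  m (mass): kg
  c (specific heat capacity, in J/(kg·K)): m²/(s²·K)
  ΔT (temperature change): K

Multiplying the contributions: [kg] · [m²/(s²·K)] · [K]
Adding exponents of each base unit: kg: 1, m: 2, s: -2
SI base units of heat: kg·m²/s²

Answer: kg·m²/s²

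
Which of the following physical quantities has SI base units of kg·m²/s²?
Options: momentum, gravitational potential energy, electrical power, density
Checking the SI base units of each option:
  momentum (p = mv): kg·m/s  ✗
  gravitational potential energy (U = -GMm/r): kg·m²/s²  ✓ matches
  electrical power (P = IV): kg·m²/s³  ✗
  density (ρ = m/V): kg/m³  ✗

Only gravitational potential energy has units kg·m²/s².

Answer: gravitational potential energy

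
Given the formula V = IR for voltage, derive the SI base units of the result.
Units of each symbol in V = IR:
  I (current): A
  R (resistance, in ohms): kg·m²/(s³·A²)

Multiplying the contributions: [A] · [kg·m²/(s³·A²)]
Adding exponents of each base unit: kg: 1, m: 2, s: -3, A: -1
SI base units of voltage: kg·m²/(s³·A)

Answer: kg·m²/(s³·A)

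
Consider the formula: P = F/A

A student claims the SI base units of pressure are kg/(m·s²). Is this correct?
Units of each symbol in P = F/A:
  F (force): kg·m/s²
  A (area): m²  → in the denominator, contributes 1/m²

Multiplying the contributions: [kg·m/s²] · [1/m²]
Adding exponents of each base unit: kg: 1, m: -1, s: -2
SI base units of pressure: kg/(m·s²)

The claimed units kg/(m·s²) match the derived units, so the claim is correct.

Answer: Yes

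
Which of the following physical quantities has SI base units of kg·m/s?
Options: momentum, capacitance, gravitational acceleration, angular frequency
Checking the SI base units of each option:
  momentum (p = mv): kg·m/s  ✓ matches
  capacitance (C = Q/V): s⁴·A²/(kg·m²)  ✗
  gravitational acceleration (g = GM/r²): m/s²  ✗
  angular frequency (ω = 2πf): 1/s  ✗

Only momentum has units kg·m/s.

Answer: momentum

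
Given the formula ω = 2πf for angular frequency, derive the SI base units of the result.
Units of each symbol in ω = 2πf:
  f (frequency): 1/s
  The factor 2π is dimensionless.

Multiplying the contributions: [1/s]
Adding exponents of each base unit: s: -1
SI base units of angular frequency: 1/s

Answer: 1/s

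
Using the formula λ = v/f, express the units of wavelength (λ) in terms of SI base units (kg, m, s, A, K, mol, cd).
Units of each symbol in λ = v/f:
  v (wave speed): m/s
  f (frequency): 1/s  → in the denominator, contributes s

Multiplying the contributions: [m/s] · [s]
Adding exponents of each base unit: m: 1
SI base units of wavelength: m

Answer: m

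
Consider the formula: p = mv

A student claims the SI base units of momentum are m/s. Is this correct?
Units of each symbol in p = mv:
  m (mass): kg
  v (velocity): m/s

Multiplying the contributions: [kg] · [m/s]
Adding exponents of each base unit: kg: 1, m: 1, s: -1
SI base units of momentum: kg·m/s

The claimed units m/s (exponents m: 1, s: -1) do not match the derived units kg·m/s (exponents kg: 1, m: 1, s: -1), so the claim is incorrect.

Answer: No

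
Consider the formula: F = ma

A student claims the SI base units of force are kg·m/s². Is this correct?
Units of each symbol in F = ma:
  m (mass): kg
  a (acceleration): m/s²

Multiplying the contributions: [kg] · [m/s²]
Adding exponents of each base unit: kg: 1, m: 1, s: -2
SI base units of force: kg·m/s²

The claimed units kg·m/s² match the derived units, so the claim is correct.

Answer: Yes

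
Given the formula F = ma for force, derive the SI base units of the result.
Units of each symbol in F = ma:
  m (mass): kg
  a (acceleration): m/s²

Multiplying the contributions: [kg] · [m/s²]
Adding exponents of each base unit: kg: 1, m: 1, s: -2
SI base units of force: kg·m/s²

Answer: kg·m/s²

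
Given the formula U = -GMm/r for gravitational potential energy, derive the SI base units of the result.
Units of each symbol in U = -GMm/r:
  G (gravitational constant): m³/(kg·s²)
  M (mass): kg
  m (mass): kg
  r (distance): m  → in the denominator, contributes 1/m
  The minus sign does not affect the units.

Multiplying the contributions: [m³/(kg·s²)] · [kg] · [kg] · [1/m]
Adding exponents of each base unit: kg: 1, m: 2, s: -2
SI base units of gravitational potential energy: kg·m²/s²

Answer: kg·m²/s²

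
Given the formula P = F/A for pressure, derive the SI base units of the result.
Units of each symbol in P = F/A:
  F (force): kg·m/s²
  A (area): m²  → in the denominator, contributes 1/m²

Multiplying the contributions: [kg·m/s²] · [1/m²]
Adding exponents of each base unit: kg: 1, m: -1, s: -2
SI base units of pressure: kg/(m·s²)

Answer: kg/(m·s²)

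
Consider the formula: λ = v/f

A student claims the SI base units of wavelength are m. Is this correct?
Units of each symbol in λ = v/f:
  v (wave speed): m/s
  f (frequency): 1/s  → in the denominator, contributes s

Multiplying the contributions: [m/s] · [s]
Adding exponents of each base unit: m: 1
SI base units of wavelength: m

The claimed units m match the derived units, so the claim is correct.

Answer: Yes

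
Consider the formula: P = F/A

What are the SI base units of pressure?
Units of each symbol in P = F/A:
  F (force): kg·m/s²
  A (area): m²  → in the denominator, contributes 1/m²

Multiplying the contributions: [kg·m/s²] · [1/m²]
Adding exponents of each base unit: kg: 1, m: -1, s: -2
SI base units of pressure: kg/(m·s²)

Answer: kg/(m·s²)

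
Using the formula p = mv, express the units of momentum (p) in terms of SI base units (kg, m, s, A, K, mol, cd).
Units of each symbol in p = mv:
  m (mass): kg
  v (velocity): m/s

Multiplying the contributions: [kg] · [m/s]
Adding exponents of each base unit: kg: 1, m: 1, s: -1
SI base units of momentum: kg·m/s

Answer: kg·m/s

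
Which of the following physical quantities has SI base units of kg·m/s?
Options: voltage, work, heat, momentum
Checking the SI base units of each option:
  voltage (V = IR): kg·m²/(s³·A)  ✗
  work (W = Fd): kg·m²/s²  ✗
  heat (Q = mcΔT): kg·m²/s²  ✗
  momentum (p = mv): kg·m/s  ✓ matches

Only momentum has units kg·m/s.

Answer: momentum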